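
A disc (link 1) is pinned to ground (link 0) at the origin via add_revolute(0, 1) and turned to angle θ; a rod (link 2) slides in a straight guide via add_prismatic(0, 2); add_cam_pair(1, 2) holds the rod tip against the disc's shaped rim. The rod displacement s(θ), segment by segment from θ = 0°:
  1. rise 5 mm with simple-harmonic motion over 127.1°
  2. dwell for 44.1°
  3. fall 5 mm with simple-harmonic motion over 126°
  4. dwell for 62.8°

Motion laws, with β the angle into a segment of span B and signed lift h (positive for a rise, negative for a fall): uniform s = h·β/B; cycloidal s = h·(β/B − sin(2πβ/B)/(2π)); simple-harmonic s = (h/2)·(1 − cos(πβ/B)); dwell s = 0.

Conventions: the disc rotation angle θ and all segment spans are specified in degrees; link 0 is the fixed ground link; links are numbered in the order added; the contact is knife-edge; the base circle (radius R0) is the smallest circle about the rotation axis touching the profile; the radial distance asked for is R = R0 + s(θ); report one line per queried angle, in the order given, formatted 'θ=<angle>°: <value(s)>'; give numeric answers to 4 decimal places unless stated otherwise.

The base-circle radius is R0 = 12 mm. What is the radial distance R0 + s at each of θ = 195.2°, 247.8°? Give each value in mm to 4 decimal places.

segment 1 (0° to 127.1°, simple-harmonic, h = 5) is passed completely: s = 0.0000 + (5) = 5.0000
segment 2 (127.1° to 171.2°, dwell): s unchanged at 5.0000
θ = 195.2° falls in segment 3 (171.2° to 297.2°, simple-harmonic, h = -5): β = 195.2 − 171.2 = 24°, B = 126°; Δs = -5/2·(1 − cos(π·0.1905)) = -0.4344; s = 5.0000 − 0.4344 = 4.5656
θ = 247.8° falls in segment 3 (171.2° to 297.2°, simple-harmonic, h = -5): β = 247.8 − 171.2 = 76.6°, B = 126°; Δs = -5/2·(1 − cos(π·0.6079)) = -3.3316; s = 5.0000 − 3.3316 = 1.6684
θ=195.2°: R = R0 + s = 12 + 4.5656 = 16.5656
θ=247.8°: R = R0 + s = 12 + 1.6684 = 13.6684

θ=195.2°: 16.5656
θ=247.8°: 13.6684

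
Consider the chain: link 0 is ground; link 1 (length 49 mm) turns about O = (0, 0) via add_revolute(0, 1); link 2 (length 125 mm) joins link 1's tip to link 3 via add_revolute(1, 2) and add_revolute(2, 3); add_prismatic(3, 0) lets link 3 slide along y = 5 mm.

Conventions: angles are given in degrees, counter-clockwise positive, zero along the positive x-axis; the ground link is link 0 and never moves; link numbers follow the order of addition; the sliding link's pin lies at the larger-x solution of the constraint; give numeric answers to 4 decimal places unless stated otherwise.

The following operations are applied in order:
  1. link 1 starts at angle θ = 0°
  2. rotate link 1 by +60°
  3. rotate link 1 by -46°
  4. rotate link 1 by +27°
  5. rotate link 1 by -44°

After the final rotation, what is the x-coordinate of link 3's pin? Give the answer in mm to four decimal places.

geometry: r = 49 mm, L = 125 mm, e = 5 mm; θ starts at 0°
rotate link 1 by +60°: θ ← 0° +60° = 60°
rotate link 1 by -46°: θ ← 60° -46° = 14°
rotate link 1 by +27°: θ ← 14° +27° = 41°
rotate link 1 by -44°: θ ← 41° -44° = -3°
crank pin P = (r cos θ, r sin θ) = (48.932847, -2.564462)
h = r sin θ − e = -2.564462 − 5 = -7.564462
x = r cos θ + √(L² − h²) = 48.932847 + 124.770906 = 173.703753

173.7038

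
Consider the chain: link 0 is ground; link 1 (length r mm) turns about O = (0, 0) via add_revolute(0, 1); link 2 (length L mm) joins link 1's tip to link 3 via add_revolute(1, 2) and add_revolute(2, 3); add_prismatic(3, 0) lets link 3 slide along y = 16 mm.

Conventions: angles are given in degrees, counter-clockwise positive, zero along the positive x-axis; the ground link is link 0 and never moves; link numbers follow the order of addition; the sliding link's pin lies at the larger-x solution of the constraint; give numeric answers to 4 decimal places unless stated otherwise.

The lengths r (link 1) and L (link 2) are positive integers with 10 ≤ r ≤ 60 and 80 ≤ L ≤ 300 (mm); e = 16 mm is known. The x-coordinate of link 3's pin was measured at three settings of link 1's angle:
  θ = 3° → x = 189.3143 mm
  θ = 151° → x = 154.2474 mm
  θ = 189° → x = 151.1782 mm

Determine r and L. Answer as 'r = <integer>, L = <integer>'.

constraint per measurement: (x − r cos θ)² + (r sin θ − e)² = L²
subtracting the θ₁ and θ₂ equations cancels the r² and L² terms:
r = (x₁² − x₂²) / (2[(x₁cos θ₁ + e sin θ₁) − (x₂cos θ₂ + e sin θ₂)]) = 19.0000 → r = 19
L² = (x₁ − r cos θ₁)² + (r sin θ₁ − e)² = 29240.9996 → L = 171.0000 → L = 171
check at θ₃=189°: x = 151.1782 (printed 151.1782) ✓

r = 19, L = 171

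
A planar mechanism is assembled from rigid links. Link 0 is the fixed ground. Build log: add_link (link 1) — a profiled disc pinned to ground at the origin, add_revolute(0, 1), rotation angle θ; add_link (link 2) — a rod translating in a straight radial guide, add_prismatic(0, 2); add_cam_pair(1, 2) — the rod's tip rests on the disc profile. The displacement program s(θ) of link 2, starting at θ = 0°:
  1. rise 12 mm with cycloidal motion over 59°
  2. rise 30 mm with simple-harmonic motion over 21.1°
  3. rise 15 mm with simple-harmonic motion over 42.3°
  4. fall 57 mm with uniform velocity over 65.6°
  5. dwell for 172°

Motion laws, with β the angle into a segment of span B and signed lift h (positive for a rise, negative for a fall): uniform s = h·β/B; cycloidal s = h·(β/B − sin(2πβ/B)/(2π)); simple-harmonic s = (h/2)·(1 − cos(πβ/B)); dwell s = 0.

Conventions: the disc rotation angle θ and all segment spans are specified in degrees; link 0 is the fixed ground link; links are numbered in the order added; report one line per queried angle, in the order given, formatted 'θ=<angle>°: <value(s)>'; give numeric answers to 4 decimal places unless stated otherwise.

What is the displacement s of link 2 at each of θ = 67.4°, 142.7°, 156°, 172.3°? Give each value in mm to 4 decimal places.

seg 1 [0°–59°] cycloidal, h=12: full span → s += 12 → s = 12.0000
seg 2 [59°–80.1°] simple-harmonic, h=30: θ=67.4° here. β=8.4, B=21.1. 30/2·(1 − cos(π·0.3981)) = 10.2799 → s = 22.2799
seg 2 [59°–80.1°] simple-harmonic, h=30: full span → s += 30 → s = 42.0000
seg 3 [80.1°–122.4°] simple-harmonic, h=15: full span → s += 15 → s = 57.0000
seg 4 [122.4°–188°] uniform, h=-57: θ=142.7° here. β=20.3, B=65.6. -57·20.3/65.6 = -17.6387 → s = 39.3613
seg 4 [122.4°–188°] uniform, h=-57: θ=156° here. β=33.6, B=65.6. -57·33.6/65.6 = -29.1951 → s = 27.8049
seg 4 [122.4°–188°] uniform, h=-57: θ=172.3° here. β=49.9, B=65.6. -57·49.9/65.6 = -43.3582 → s = 13.6418

θ=67.4°: 22.2799
θ=142.7°: 39.3613
θ=156°: 27.8049
θ=172.3°: 13.6418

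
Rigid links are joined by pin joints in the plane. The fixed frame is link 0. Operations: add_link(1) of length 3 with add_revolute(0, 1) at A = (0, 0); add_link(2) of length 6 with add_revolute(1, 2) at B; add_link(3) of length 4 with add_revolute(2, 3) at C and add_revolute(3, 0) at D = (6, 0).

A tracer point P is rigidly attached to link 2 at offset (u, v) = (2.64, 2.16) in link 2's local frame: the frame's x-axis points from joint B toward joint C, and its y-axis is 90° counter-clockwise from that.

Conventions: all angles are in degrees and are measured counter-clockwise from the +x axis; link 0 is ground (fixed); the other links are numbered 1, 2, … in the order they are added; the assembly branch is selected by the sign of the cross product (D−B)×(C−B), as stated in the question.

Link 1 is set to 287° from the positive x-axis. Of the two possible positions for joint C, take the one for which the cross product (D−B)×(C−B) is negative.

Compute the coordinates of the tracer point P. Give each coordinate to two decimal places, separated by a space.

A=(0,0), D=(6.00,0)
B = A + 3.00·(cos287°, sin287°) = (0.8771, -2.8689)
|BD| = 5.8715
circle(B,6.00) ∩ circle(D,4.00): a=4.6389, h=3.8053
  candidates: C₊=(3.0652,2.7179) cross=22.343; C₋=(6.7839,-3.9224) cross=-22.343
  branch - wants cross < 0 → take C=(6.7839,-3.9224) (cross=-22.343)
ex = (C−B)/|BC| = (0.9845,-0.1756); ey = (0.1756,0.9845)
P = B + 2.64·ex + 2.16·ey = (3.8554,-1.2060)

3.86 -1.21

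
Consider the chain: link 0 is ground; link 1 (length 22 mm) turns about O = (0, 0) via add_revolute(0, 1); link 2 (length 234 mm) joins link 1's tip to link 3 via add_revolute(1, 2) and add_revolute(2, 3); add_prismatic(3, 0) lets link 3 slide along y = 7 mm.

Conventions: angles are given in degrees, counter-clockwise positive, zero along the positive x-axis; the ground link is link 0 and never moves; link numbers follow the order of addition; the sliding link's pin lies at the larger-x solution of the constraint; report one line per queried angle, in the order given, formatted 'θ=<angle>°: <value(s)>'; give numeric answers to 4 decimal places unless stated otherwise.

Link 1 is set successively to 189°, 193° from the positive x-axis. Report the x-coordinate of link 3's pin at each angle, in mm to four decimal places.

geometry: r = 22 mm, L = 234 mm, e = 7 mm
θ=189°: crank pin P = (r cos θ, r sin θ) = (-21.729143, -3.441558)
θ=189°: h = r sin θ − e = -3.441558 − 7 = -10.441558
θ=189°: x = r cos θ + √(L² − h²) = -21.729143 + 233.766922 = 212.037779
θ=193°: crank pin P = (r cos θ, r sin θ) = (-21.436141, -4.948923)
θ=193°: h = r sin θ − e = -4.948923 − 7 = -11.948923
θ=193°: x = r cos θ + √(L² − h²) = -21.436141 + 233.694722 = 212.258581

θ=189°: 212.0378
θ=193°: 212.2586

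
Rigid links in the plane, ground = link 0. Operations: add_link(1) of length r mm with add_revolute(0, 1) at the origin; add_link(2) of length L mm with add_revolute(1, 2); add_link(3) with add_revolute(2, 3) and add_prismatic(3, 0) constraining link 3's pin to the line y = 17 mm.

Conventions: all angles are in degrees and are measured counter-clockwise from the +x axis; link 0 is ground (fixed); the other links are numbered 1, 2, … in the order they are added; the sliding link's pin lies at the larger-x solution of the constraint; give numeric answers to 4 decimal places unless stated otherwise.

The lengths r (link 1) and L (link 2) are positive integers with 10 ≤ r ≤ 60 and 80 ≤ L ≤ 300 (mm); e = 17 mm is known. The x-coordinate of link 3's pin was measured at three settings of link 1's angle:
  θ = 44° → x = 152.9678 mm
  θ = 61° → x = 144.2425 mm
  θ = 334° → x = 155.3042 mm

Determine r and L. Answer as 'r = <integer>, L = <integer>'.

constraint per measurement: (x − r cos θ)² + (r sin θ − e)² = L²
subtracting the θ₁ and θ₂ equations cancels the r² and L² terms:
r = (x₁² − x₂²) / (2[(x₁cos θ₁ + e sin θ₁) − (x₂cos θ₂ + e sin θ₂)]) = 35.0001 → r = 35
L² = (x₁ − r cos θ₁)² + (r sin θ₁ − e)² = 16383.9965 → L = 128.0000 → L = 128
check at θ₃=334°: x = 155.3042 (printed 155.3042) ✓

r = 35, L = 128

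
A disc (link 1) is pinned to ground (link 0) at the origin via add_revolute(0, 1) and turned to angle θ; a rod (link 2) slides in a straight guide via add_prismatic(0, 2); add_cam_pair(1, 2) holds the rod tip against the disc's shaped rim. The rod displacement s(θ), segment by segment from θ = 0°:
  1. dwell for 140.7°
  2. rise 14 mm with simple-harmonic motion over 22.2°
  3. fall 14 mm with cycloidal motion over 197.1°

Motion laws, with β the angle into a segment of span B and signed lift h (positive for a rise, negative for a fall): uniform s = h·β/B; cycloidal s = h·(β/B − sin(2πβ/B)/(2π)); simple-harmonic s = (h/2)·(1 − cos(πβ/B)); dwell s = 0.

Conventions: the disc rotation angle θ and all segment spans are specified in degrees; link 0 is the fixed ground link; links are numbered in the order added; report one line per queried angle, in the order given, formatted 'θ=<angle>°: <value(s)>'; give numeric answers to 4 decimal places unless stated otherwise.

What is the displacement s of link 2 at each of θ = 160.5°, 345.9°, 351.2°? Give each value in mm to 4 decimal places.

segment 1 (0° to 140.7°, dwell): s unchanged at 0.0000
θ = 160.5° falls in segment 2 (140.7° to 162.9°, simple-harmonic, h = 14): β = 160.5 − 140.7 = 19.8°, B = 22.2°; Δs = 14/2·(1 − cos(π·0.8919)) = 13.6001; s = 0.0000 + 13.6001 = 13.6001
segment 2 (140.7° to 162.9°, simple-harmonic, h = 14) is passed completely: s = 0.0000 + (14) = 14.0000
θ = 345.9° falls in segment 3 (162.9° to 360°, cycloidal, h = -14): β = 345.9 − 162.9 = 183°, B = 197.1°; Δs = -14·(0.9285 − sin(2π·0.9285)/(2π)) = -13.9666; s = 14.0000 − 13.9666 = 0.0334
θ = 351.2° falls in segment 3 (162.9° to 360°, cycloidal, h = -14): β = 351.2 − 162.9 = 188.3°, B = 197.1°; Δs = -14·(0.9554 − sin(2π·0.9554)/(2π)) = -13.9918; s = 14.0000 − 13.9918 = 0.0082

θ=160.5°: 13.6001
θ=345.9°: 0.0334
θ=351.2°: 0.0082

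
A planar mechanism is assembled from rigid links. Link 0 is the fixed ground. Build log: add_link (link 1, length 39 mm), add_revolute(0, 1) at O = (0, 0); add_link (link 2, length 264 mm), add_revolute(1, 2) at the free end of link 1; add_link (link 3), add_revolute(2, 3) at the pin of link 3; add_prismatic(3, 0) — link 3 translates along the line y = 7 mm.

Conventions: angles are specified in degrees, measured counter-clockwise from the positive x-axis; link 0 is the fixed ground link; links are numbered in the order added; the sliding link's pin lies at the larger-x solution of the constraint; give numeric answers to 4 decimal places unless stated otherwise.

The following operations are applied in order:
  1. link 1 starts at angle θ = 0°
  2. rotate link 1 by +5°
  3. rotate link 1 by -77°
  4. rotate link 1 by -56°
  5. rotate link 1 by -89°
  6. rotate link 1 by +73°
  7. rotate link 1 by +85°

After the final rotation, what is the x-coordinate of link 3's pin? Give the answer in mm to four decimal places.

geometry: r = 39 mm, L = 264 mm, e = 7 mm; θ starts at 0°
rotate link 1 by +5°: θ ← 0° +5° = 5°
rotate link 1 by -77°: θ ← 5° -77° = -72°
rotate link 1 by -56°: θ ← -72° -56° = -128°
rotate link 1 by -89°: θ ← -128° -89° = -217°
rotate link 1 by +73°: θ ← -217° +73° = -144°
rotate link 1 by +85°: θ ← -144° +85° = -59°
crank pin P = (r cos θ, r sin θ) = (20.086485, -33.429525)
h = r sin θ − e = -33.429525 − 7 = -40.429525
x = r cos θ + √(L² − h²) = 20.086485 + 260.885901 = 280.972386

280.9724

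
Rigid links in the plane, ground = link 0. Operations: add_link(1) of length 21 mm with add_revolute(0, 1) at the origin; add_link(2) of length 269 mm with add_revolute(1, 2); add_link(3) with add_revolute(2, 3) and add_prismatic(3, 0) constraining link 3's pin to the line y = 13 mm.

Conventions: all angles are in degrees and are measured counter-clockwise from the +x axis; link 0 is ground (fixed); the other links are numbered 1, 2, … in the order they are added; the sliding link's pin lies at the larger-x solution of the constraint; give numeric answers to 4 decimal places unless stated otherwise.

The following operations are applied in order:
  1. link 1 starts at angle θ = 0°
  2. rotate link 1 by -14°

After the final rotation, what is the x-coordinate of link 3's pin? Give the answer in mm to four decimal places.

geometry: r = 21 mm, L = 269 mm, e = 13 mm; θ starts at 0°
rotate link 1 by -14°: θ ← 0° -14° = -14°
crank pin P = (r cos θ, r sin θ) = (20.376210, -5.080360)
h = r sin θ − e = -5.080360 − 13 = -18.080360
x = r cos θ + √(L² − h²) = 20.376210 + 268.391692 = 288.767903

288.7679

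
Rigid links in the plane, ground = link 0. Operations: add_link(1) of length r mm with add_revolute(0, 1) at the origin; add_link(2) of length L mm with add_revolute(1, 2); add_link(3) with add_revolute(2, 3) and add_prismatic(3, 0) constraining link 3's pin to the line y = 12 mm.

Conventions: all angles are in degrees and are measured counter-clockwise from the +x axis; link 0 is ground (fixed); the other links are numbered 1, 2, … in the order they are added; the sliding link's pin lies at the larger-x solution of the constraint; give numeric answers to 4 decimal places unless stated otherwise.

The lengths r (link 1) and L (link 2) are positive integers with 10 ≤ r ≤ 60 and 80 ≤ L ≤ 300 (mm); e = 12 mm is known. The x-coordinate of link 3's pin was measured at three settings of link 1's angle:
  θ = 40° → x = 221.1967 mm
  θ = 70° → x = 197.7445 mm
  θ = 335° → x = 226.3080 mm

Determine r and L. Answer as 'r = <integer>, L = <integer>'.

constraint per measurement: (x − r cos θ)² + (r sin θ − e)² = L²
subtracting the θ₁ and θ₂ equations cancels the r² and L² terms:
r = (x₁² − x₂²) / (2[(x₁cos θ₁ + e sin θ₁) − (x₂cos θ₂ + e sin θ₂)]) = 49.9999 → r = 50
L² = (x₁ − r cos θ₁)² + (r sin θ₁ − e)² = 33855.9847 → L = 184.0000 → L = 184
check at θ₃=335°: x = 226.3080 (printed 226.3080) ✓

r = 50, L = 184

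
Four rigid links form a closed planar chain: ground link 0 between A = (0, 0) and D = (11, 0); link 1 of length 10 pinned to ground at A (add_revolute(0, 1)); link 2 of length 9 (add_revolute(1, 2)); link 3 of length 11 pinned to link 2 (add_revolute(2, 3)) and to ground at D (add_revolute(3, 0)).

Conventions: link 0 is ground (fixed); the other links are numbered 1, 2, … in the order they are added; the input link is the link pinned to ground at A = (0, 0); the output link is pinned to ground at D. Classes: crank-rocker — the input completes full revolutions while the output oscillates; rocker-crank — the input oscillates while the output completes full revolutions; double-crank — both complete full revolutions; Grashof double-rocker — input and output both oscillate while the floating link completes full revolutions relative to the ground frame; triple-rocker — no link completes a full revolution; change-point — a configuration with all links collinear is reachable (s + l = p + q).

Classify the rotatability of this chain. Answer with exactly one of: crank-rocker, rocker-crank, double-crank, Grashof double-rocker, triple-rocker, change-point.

lengths: ground=11, input=10, coupler=9, output=11
sorted: s=9 (shortest), l=11 (longest), p+q=21
s + l = 20 vs p + q = 21
s + l < p + q (Grashof) with shortest = coupler link → Grashof double-rocker

Grashof double-rocker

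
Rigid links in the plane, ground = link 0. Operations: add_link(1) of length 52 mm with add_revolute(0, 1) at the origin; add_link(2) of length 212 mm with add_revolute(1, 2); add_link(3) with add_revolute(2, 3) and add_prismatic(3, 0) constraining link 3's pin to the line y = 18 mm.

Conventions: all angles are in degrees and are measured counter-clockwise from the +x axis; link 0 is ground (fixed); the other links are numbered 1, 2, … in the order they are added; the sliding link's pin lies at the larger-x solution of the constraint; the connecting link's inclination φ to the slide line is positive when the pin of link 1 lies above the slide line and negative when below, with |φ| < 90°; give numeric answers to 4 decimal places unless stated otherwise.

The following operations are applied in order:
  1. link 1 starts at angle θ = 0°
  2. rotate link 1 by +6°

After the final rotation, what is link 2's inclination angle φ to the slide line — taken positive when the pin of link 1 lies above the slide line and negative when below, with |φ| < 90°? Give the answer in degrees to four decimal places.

geometry: r = 52 mm, L = 212 mm, e = 18 mm; θ starts at 0°
rotate link 1 by +6°: θ ← 0° +6° = 6°
h = r sin θ − e = 5.435480 − 18 = -12.564520
sin φ = h / L = -12.564520 / 212 = -0.05926660
φ = arcsin(-0.05926660) = -3.397717°

-3.3977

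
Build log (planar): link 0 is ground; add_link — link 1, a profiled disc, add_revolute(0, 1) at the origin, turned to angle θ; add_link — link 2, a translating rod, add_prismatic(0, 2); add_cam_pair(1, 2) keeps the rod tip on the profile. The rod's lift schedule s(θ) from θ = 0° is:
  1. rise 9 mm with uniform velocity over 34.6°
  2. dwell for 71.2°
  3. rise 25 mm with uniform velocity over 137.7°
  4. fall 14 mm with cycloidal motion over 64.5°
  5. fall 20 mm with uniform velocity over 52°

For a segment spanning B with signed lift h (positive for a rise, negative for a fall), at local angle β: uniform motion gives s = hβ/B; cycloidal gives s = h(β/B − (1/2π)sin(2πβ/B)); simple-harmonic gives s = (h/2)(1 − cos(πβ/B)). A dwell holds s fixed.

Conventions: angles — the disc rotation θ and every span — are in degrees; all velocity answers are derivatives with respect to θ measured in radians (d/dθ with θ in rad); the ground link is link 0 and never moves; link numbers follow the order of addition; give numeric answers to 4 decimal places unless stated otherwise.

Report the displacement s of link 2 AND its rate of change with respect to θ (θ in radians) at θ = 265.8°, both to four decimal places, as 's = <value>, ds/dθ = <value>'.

seg 1 [0°–34.6°] uniform, h=9: full span → s += 9 → s = 9.0000
seg 2 [34.6°–105.8°] dwell: s stays 9.0000
seg 3 [105.8°–243.5°] uniform, h=25: full span → s += 25 → s = 34.0000
seg 4 [243.5°–308°] cycloidal, h=-14: θ=265.8° here. β=22.3, B=64.5. -14·(0.3457 − sin(2π·0.3457)/(2π)) = -3.0032 → s = 30.9968
velocity in seg [243.5°–308°] (cycloidal), θ in radians: β = 22.3° = 0.3892 rad, B = 64.5° = 1.1257 rad; ds/dθ = (h/B)(1 − cos(2πβ/B)) = ((-14)/1.1257)(1 − cos(2π·0.3457)) = -19.474046 mm/rad

s = 30.9968, ds/dθ = -19.4740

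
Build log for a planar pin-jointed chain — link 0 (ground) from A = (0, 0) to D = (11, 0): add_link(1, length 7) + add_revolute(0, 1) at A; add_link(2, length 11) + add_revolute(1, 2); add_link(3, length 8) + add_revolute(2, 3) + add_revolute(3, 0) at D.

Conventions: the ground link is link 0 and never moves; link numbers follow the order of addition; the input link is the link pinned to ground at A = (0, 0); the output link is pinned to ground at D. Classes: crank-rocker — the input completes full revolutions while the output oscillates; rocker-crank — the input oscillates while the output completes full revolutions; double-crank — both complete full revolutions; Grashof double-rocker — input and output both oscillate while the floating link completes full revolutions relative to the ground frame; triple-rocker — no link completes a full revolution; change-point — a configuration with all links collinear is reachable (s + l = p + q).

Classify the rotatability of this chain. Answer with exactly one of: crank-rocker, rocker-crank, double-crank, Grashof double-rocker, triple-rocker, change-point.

lengths: ground=11, input=7, coupler=11, output=8
sorted: s=7 (shortest), l=11 (longest), p+q=19
s + l = 18 vs p + q = 19
s + l < p + q (Grashof) with shortest = input link → crank-rocker

crank-rocker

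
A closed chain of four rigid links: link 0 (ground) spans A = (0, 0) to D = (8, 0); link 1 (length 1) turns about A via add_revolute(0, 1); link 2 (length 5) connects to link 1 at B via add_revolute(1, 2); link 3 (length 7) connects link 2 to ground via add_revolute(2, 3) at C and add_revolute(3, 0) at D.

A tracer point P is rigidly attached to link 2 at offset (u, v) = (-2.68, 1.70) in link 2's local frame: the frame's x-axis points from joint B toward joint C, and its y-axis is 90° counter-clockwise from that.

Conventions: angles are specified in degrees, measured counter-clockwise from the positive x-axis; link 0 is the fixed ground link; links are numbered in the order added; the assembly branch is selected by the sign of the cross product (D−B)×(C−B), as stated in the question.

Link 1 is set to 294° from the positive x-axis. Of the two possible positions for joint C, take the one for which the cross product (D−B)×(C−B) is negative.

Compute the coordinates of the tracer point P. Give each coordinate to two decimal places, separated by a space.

A=(0,0), D=(8.00,0)
B = A + 1.00·(cos294°, sin294°) = (0.4067, -0.9135)
|BD| = 7.6480
circle(B,5.00) ∩ circle(D,7.00): a=2.2550, h=4.4626
  candidates: C₊=(2.1125,3.7865) cross=34.130; C₋=(3.1786,-5.0749) cross=-34.130
  branch - wants cross < 0 → take C=(3.1786,-5.0749) (cross=-34.130)
ex = (C−B)/|BC| = (0.5544,-0.8323); ey = (0.8323,0.5544)
P = B + -2.68·ex + 1.70·ey = (0.3359,2.2594)

0.34 2.26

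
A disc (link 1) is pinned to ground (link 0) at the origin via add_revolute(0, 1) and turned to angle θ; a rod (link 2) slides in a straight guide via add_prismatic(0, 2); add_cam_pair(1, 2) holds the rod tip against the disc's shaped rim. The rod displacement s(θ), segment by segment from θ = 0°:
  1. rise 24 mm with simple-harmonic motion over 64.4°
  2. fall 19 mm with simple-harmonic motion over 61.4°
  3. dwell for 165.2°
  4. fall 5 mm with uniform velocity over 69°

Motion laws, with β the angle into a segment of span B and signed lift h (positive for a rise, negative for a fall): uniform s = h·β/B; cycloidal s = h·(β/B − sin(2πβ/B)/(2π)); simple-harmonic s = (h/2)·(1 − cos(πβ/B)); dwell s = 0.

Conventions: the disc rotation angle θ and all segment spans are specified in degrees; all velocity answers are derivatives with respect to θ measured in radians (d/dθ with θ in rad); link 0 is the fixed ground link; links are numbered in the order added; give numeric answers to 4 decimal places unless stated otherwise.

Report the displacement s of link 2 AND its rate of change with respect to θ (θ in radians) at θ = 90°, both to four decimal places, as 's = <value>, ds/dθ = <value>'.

segment 1 (0° to 64.4°, simple-harmonic, h = 24) is passed completely: s = 0.0000 + (24) = 24.0000
θ = 90° falls in segment 2 (64.4° to 125.8°, simple-harmonic, h = -19): β = 90 − 64.4 = 25.6°, B = 61.4°; Δs = -19/2·(1 − cos(π·0.4169)) = -7.0490; s = 24.0000 − 7.0490 = 16.9510
velocity in seg [64.4°–125.8°] (simple-harmonic), θ in radians: β = 25.6° = 0.4468 rad, B = 61.4° = 1.0716 rad; ds/dθ = (πh/(2B)) sin(πβ/B) = (π·(-19)/(2·1.0716)) sin(π·0.4169) = -26.907329 mm/rad

s = 16.9510, ds/dθ = -26.9073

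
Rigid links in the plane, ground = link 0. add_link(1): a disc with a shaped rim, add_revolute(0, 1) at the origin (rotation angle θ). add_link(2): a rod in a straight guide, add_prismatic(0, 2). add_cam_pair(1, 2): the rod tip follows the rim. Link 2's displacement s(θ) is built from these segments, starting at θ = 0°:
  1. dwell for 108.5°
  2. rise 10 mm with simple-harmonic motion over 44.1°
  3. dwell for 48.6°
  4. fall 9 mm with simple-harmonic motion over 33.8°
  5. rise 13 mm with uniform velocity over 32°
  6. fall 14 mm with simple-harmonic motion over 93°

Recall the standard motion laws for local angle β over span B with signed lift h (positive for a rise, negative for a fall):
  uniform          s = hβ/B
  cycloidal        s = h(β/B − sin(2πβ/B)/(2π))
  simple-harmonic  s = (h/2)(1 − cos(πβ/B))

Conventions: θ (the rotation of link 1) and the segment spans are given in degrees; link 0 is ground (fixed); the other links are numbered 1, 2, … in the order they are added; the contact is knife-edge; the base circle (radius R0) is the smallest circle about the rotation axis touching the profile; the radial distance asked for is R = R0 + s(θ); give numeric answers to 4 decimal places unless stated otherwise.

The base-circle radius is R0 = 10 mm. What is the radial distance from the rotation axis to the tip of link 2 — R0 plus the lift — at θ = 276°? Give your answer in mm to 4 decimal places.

segment 1 (0° to 108.5°, dwell): s unchanged at 0.0000
segment 2 (108.5° to 152.6°, simple-harmonic, h = 10) is passed completely: s = 0.0000 + (10) = 10.0000
segment 3 (152.6° to 201.2°, dwell): s unchanged at 10.0000
segment 4 (201.2° to 235°, simple-harmonic, h = -9) is passed completely: s = 10.0000 + (-9) = 1.0000
segment 5 (235° to 267°, uniform, h = 13) is passed completely: s = 1.0000 + (13) = 14.0000
θ = 276° falls in segment 6 (267° to 360°, simple-harmonic, h = -14): β = 276 − 267 = 9°, B = 93°; Δs = -14/2·(1 − cos(π·0.0968)) = -0.3210; s = 14.0000 − 0.3210 = 13.6790
R = R0 + s = 10 + 13.6790 = 23.6790

23.6790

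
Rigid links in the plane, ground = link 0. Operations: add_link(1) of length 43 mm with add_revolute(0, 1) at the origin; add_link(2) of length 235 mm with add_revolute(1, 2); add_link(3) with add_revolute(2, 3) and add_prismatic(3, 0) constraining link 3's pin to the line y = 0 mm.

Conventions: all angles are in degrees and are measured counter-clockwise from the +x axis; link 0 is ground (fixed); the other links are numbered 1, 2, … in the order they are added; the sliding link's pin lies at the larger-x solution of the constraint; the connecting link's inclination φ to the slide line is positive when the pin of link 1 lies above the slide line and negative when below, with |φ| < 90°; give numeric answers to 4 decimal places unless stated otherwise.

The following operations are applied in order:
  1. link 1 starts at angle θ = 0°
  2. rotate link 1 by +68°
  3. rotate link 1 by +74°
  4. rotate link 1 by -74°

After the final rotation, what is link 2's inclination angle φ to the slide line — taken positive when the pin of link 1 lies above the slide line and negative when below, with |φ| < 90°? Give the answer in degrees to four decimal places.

geometry: r = 43 mm, L = 235 mm, e = 0 mm; θ starts at 0°
rotate link 1 by +68°: θ ← 0° +68° = 68°
rotate link 1 by +74°: θ ← 68° +74° = 142°
rotate link 1 by -74°: θ ← 142° -74° = 68°
h = r sin θ − e = 39.868906 − 0 = 39.868906
sin φ = h / L = 39.868906 / 235 = 0.16965492
φ = arcsin(0.16965492) = 9.767756°

9.7678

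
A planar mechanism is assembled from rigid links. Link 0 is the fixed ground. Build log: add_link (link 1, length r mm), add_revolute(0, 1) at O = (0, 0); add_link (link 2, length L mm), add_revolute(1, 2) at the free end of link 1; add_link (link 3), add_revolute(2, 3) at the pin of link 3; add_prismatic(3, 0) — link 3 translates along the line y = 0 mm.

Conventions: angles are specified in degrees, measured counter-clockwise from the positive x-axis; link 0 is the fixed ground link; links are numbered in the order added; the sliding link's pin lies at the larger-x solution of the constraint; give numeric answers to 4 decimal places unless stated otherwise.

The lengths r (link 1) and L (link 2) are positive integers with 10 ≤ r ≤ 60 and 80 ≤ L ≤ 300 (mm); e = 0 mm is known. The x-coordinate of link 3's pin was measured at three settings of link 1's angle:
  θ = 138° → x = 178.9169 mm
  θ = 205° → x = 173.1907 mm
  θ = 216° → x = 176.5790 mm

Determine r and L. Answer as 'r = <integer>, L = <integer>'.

constraint per measurement: (x − r cos θ)² + (r sin θ − e)² = L²
subtracting the θ₁ and θ₂ equations cancels the r² and L² terms:
r = (x₁² − x₂²) / (2[(x₁cos θ₁ + e sin θ₁) − (x₂cos θ₂ + e sin θ₂)]) = 41.9999 → r = 42
L² = (x₁ − r cos θ₁)² + (r sin θ₁ − e)² = 44943.9953 → L = 212.0000 → L = 212
check at θ₃=216°: x = 176.5790 (printed 176.5790) ✓

r = 42, L = 212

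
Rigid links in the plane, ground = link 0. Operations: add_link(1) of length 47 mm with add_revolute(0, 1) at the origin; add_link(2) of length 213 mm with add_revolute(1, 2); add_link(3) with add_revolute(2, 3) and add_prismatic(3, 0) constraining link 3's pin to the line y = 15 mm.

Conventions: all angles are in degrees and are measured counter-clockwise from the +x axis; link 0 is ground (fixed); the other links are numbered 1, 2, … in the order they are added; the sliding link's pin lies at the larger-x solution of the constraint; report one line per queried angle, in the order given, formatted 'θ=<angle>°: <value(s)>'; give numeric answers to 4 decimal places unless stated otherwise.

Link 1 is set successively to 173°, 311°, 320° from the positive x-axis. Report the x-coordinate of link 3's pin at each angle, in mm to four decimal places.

geometry: r = 47 mm, L = 213 mm, e = 15 mm
θ=173°: crank pin P = (r cos θ, r sin θ) = (-46.649669, 5.727859)
θ=173°: h = r sin θ − e = 5.727859 − 15 = -9.272141
θ=173°: x = r cos θ + √(L² − h²) = -46.649669 + 212.798091 = 166.148422
θ=311°: crank pin P = (r cos θ, r sin θ) = (30.834774, -35.471350)
θ=311°: h = r sin θ − e = -35.471350 − 15 = -50.471350
θ=311°: x = r cos θ + √(L² − h²) = 30.834774 + 206.933909 = 237.768684
θ=320°: crank pin P = (r cos θ, r sin θ) = (36.004089, -30.211018)
θ=320°: h = r sin θ − e = -30.211018 − 15 = -45.211018
θ=320°: x = r cos θ + √(L² − h²) = 36.004089 + 208.146496 = 244.150585

θ=173°: 166.1484
θ=311°: 237.7687
θ=320°: 244.1506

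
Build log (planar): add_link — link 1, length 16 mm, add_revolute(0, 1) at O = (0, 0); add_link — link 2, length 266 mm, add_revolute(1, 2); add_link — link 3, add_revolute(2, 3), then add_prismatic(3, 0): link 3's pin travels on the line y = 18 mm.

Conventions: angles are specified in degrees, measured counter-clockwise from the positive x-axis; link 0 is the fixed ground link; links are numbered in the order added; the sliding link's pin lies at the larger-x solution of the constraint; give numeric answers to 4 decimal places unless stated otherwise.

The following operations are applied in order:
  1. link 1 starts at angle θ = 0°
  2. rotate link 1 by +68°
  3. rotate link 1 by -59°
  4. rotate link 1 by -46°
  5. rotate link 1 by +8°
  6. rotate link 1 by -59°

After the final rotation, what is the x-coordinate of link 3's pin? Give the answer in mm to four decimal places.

geometry: r = 16 mm, L = 266 mm, e = 18 mm; θ starts at 0°
rotate link 1 by +68°: θ ← 0° +68° = 68°
rotate link 1 by -59°: θ ← 68° -59° = 9°
rotate link 1 by -46°: θ ← 9° -46° = -37°
rotate link 1 by +8°: θ ← -37° +8° = -29°
rotate link 1 by -59°: θ ← -29° -59° = -88°
crank pin P = (r cos θ, r sin θ) = (0.558392, -15.990253)
h = r sin θ − e = -15.990253 − 18 = -33.990253
x = r cos θ + √(L² − h²) = 0.558392 + 263.819375 = 264.377767

264.3778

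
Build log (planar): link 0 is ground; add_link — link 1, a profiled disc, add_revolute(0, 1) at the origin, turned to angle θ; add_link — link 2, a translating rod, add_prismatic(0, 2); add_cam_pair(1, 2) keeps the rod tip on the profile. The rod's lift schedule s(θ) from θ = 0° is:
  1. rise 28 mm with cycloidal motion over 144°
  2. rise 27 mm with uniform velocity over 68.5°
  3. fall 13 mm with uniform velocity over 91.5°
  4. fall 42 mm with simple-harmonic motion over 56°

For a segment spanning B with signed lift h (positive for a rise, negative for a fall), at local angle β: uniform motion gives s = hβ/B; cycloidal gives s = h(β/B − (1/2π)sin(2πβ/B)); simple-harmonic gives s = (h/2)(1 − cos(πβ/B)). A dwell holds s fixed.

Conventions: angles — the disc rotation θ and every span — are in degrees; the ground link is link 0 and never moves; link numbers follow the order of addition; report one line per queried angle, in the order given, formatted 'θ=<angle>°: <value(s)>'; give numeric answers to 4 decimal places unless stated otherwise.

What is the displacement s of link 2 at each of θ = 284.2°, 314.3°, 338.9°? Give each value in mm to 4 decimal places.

seg 1 [0°–144°] cycloidal, h=28: full span → s += 28 → s = 28.0000
seg 2 [144°–212.5°] uniform, h=27: full span → s += 27 → s = 55.0000
seg 3 [212.5°–304°] uniform, h=-13: θ=284.2° here. β=71.7, B=91.5. -13·71.7/91.5 = -10.1869 → s = 44.8131
seg 3 [212.5°–304°] uniform, h=-13: full span → s += -13 → s = 42.0000
seg 4 [304°–360°] simple-harmonic, h=-42: θ=314.3° here. β=10.3, B=56. -42/2·(1 − cos(π·0.1839)) = -3.4093 → s = 38.5907
seg 4 [304°–360°] simple-harmonic, h=-42: θ=338.9° here. β=34.9, B=56. -42/2·(1 − cos(π·0.6232)) = -28.9274 → s = 13.0726

θ=284.2°: 44.8131
θ=314.3°: 38.5907
θ=338.9°: 13.0726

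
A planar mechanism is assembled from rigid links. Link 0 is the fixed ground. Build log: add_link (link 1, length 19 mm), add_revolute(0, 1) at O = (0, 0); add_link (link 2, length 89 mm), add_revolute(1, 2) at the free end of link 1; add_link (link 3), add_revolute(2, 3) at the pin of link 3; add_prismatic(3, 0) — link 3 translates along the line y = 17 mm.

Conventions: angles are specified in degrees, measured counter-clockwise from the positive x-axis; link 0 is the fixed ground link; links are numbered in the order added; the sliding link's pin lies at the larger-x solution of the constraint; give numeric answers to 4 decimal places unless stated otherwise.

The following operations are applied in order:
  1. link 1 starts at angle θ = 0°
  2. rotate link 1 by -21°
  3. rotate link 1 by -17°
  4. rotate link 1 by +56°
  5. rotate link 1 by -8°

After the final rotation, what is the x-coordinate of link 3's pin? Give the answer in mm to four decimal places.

geometry: r = 19 mm, L = 89 mm, e = 17 mm; θ starts at 0°
rotate link 1 by -21°: θ ← 0° -21° = -21°
rotate link 1 by -17°: θ ← -21° -17° = -38°
rotate link 1 by +56°: θ ← -38° +56° = 18°
rotate link 1 by -8°: θ ← 18° -8° = 10°
crank pin P = (r cos θ, r sin θ) = (18.711347, 3.299315)
h = r sin θ − e = 3.299315 − 17 = -13.700685
x = r cos θ + √(L² − h²) = 18.711347 + 87.939134 = 106.650481

106.6505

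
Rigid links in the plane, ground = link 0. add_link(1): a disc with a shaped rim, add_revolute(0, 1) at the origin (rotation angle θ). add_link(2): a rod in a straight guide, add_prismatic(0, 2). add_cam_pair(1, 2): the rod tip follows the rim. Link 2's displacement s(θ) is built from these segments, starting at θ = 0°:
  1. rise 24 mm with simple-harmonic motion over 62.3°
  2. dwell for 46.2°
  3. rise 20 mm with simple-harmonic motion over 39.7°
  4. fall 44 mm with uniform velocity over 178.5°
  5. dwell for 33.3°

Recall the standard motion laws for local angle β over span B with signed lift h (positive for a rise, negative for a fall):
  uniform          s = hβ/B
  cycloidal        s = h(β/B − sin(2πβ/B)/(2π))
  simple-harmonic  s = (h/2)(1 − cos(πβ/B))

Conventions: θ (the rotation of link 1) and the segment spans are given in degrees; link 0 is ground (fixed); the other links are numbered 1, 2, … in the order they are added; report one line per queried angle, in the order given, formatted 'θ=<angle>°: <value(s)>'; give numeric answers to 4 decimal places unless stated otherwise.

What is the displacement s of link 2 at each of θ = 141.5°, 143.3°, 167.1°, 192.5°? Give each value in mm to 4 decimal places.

segment 1 (0° to 62.3°, simple-harmonic, h = 24) is passed completely: s = 0.0000 + (24) = 24.0000
segment 2 (62.3° to 108.5°, dwell): s unchanged at 24.0000
θ = 141.5° falls in segment 3 (108.5° to 148.2°, simple-harmonic, h = 20): β = 141.5 − 108.5 = 33°, B = 39.7°; Δs = 20/2·(1 − cos(π·0.8312)) = 18.6271; s = 24.0000 + 18.6271 = 42.6271
θ = 143.3° falls in segment 3 (108.5° to 148.2°, simple-harmonic, h = 20): β = 143.3 − 108.5 = 34.8°, B = 39.7°; Δs = 20/2·(1 − cos(π·0.8766)) = 19.2576; s = 24.0000 + 19.2576 = 43.2576
segment 3 (108.5° to 148.2°, simple-harmonic, h = 20) is passed completely: s = 24.0000 + (20) = 44.0000
θ = 167.1° falls in segment 4 (148.2° to 326.7°, uniform, h = -44): β = 167.1 − 148.2 = 18.9°, B = 178.5°; Δs = -44·18.9/178.5 = -4.6588; s = 44.0000 − 4.6588 = 39.3412
θ = 192.5° falls in segment 4 (148.2° to 326.7°, uniform, h = -44): β = 192.5 − 148.2 = 44.3°, B = 178.5°; Δs = -44·44.3/178.5 = -10.9199; s = 44.0000 − 10.9199 = 33.0801

θ=141.5°: 42.6271
θ=143.3°: 43.2576
θ=167.1°: 39.3412
θ=192.5°: 33.0801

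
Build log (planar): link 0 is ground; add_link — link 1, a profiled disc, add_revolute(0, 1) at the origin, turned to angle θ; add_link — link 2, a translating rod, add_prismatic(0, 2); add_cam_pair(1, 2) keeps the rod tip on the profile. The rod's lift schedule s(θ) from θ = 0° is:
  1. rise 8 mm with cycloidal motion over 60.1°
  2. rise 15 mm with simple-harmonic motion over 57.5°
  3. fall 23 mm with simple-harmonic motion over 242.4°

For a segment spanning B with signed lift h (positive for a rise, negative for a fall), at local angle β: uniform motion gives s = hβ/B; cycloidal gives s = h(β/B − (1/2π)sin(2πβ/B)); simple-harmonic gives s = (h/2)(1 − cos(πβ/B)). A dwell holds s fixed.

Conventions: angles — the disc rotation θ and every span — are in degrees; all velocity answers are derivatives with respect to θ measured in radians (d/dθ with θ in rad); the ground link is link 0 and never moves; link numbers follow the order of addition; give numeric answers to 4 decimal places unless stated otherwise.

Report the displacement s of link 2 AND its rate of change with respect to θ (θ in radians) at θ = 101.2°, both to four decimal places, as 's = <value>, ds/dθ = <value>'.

seg 1 [0°–60.1°] cycloidal, h=8: full span → s += 8 → s = 8.0000
seg 2 [60.1°–117.6°] simple-harmonic, h=15: θ=101.2° here. β=41.1, B=57.5. 15/2·(1 − cos(π·0.7148)) = 12.1853 → s = 20.1853
velocity in seg [60.1°–117.6°] (simple-harmonic), θ in radians: β = 41.1° = 0.7173 rad, B = 57.5° = 1.0036 rad; ds/dθ = (πh/(2B)) sin(πβ/B) = (π·15/(2·1.0036)) sin(π·0.7148) = 18.333170 mm/rad

s = 20.1853, ds/dθ = 18.3332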